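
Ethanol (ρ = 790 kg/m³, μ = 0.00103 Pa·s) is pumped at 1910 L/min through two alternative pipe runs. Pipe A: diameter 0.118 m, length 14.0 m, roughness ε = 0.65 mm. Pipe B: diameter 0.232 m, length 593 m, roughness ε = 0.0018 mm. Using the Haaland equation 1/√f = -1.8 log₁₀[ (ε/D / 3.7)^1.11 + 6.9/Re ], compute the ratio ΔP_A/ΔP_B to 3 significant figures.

ΔP_A/ΔP_B ≈ 1.31

Pipe A: V = Q/A = 0.03183/0.01094 = 2.911 m/s; Re = 2.635e+05; ε/D = 0.00551; Haaland → f = 0.03165; ΔP_A = f(L/D)(ρV²/2) = 1.257e+04 Pa.
Pipe B: V = Q/A = 0.03183/0.04227 = 0.753 m/s; Re = 1.34e+05; ε/D = 7.76e-06; Haaland → f = 0.01682; ΔP_B = f(L/D)(ρV²/2) = 9628 Pa.
ΔP_A/ΔP_B = 1.257e+04/9628 = 1.31.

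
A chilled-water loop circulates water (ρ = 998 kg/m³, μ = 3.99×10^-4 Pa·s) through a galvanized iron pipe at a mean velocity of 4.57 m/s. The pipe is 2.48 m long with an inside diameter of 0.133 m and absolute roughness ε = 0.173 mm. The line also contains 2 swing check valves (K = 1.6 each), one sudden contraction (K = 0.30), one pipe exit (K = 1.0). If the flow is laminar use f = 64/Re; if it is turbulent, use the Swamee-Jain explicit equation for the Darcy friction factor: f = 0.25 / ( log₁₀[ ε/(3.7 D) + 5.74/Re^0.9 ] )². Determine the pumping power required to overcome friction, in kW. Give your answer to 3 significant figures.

P ≈ 3.24 kW

Reynolds number Re = ρVD/μ = 998 · 4.57 · 0.133 / 0.000399 = 1.52e+06.
Re > 4000 → turbulent. Relative roughness ε/D = 0.000173/0.133 = 0.0013. Swamee-Jain: f = 0.25/(log₁₀[0.0013/3.7 + 5.74/1.52e+06^0.9])² = 0.25/(log₁₀[0.000352 + 1.57e-05])² = 0.25/(-3.435)² = 0.02119.
Total minor-loss coefficient ΣK = 2·1.6 + 1·0.3 + 1·1 = 4.5.
ΔP = [f·L/D + ΣK]·(ρV²/2) = [0.02119·2.48/0.133 + 4.5]·(998·4.57²/2) = [0.3951 + 4.5]·1.042e+04 = 5.101e+04 Pa.
Q = V·A = 4.57·0.01389 = 0.06349 m³/s.
Pumping power P = QΔP = 0.06349·5.101e+04 = 3239 W = 3.24 kW.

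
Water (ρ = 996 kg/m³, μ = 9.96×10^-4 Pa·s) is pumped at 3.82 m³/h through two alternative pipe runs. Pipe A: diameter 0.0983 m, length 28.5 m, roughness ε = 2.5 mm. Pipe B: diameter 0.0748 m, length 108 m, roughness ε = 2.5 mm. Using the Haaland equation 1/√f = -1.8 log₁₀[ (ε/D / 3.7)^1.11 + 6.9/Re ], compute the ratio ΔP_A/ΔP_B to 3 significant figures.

Pipe A: V = Q/A = 0.001061/0.007589 = 0.1398 m/s; Re = 1.374e+04; ε/D = 0.0254; Haaland → f = 0.05593; ΔP_A = f(L/D)(ρV²/2) = 157.9 Pa.
Pipe B: V = Q/A = 0.001061/0.004394 = 0.2415 m/s; Re = 1.806e+04; ε/D = 0.0334; Haaland → f = 0.06155; ΔP_B = f(L/D)(ρV²/2) = 2581 Pa.
ΔP_A/ΔP_B = 157.9/2581 = 0.0612.

ΔP_A/ΔP_B ≈ 0.0612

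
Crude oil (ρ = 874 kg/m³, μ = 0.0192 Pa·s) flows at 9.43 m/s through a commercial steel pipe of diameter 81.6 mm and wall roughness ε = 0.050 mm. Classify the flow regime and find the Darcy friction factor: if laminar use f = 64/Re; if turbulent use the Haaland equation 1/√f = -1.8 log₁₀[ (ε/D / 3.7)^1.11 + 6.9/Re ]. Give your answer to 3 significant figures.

f ≈ 0.0240

Re = ρVD/μ = 874·9.43·0.0816/0.0192 = 3.503e+04.
Re > 4000 → turbulent. ε/D = 5e-05/0.0816 = 0.000613; Haaland: 1/√f = -1.8 log₁₀[6.36e-05 + 0.000197] = 6.451, so f = 0.02403.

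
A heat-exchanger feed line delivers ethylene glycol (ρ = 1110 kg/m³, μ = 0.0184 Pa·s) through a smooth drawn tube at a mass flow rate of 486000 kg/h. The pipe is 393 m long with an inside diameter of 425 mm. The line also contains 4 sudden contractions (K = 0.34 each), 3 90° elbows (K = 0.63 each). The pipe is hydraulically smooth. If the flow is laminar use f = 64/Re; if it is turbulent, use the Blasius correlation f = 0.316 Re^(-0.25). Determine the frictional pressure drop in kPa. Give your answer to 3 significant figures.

ṁ = 486000 kg/h = 486000/3600 = 135 kg/s.
A = πD²/4 = π(0.425)²/4 = 0.1419 m²; mean velocity V = ṁ/(ρA) = 135/(1110 · 0.1419) = 0.8573 m/s.
Reynolds number Re = ρVD/μ = 1110 · 0.8573 · 0.425 / 0.0184 = 2.198e+04.
Re > 4000 → turbulent. Smooth-pipe (Blasius): f = 0.316 Re^(-0.25) = 0.316/(2.198e+04)^0.25 = 0.02595.
Total minor-loss coefficient ΣK = 4·0.34 + 3·0.63 = 3.25.
ΔP = [f·L/D + ΣK]·(ρV²/2) = [0.02595·393/0.425 + 3.25]·(1110·0.8573²/2) = [24 + 3.25]·407.9 = 1.112e+04 Pa.
ΔP = 1.112e+04 Pa = 11.1 kPa.

ΔP ≈ 11.1 kPa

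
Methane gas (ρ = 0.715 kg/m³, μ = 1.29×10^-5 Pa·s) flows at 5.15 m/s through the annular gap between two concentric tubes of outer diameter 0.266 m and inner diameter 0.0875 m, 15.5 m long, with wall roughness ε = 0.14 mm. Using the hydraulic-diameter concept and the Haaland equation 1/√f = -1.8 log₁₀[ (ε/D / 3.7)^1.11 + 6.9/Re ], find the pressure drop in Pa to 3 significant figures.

ΔP ≈ 19.0 Pa

Hydraulic diameter D_h = 4A/P = D_o - D_i = 0.266 - 0.0875 = 0.1785 m.
Re = ρVD_h/μ = 0.715·5.15·0.1785/1.29e-05 = 5.095e+04.
ε/D_h = 0.00014/0.1785 = 0.000784; Haaland gives 1/√f = -1.8 log₁₀[8.36e-05+0.000135] = 6.587, so f = 0.02305.
ΔP = f(L/D_h)(ρV²/2) = 0.02305·15.5/0.1785·9.482 = 18.98 Pa.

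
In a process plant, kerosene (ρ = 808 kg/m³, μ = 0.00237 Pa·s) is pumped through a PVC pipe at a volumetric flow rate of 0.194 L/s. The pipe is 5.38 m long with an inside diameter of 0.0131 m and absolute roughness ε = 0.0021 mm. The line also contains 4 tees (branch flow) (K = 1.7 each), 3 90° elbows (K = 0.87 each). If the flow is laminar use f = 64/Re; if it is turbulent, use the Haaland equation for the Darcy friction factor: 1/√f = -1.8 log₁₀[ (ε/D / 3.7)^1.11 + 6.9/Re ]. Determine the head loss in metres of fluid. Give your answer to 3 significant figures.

h_f ≈ 2.52 m

Q = 0.194 L/s = 0.194/1000 = 0.000194 m³/s.
Cross-sectional area A = πD²/4 = π(0.0131)²/4 = 0.0001348 m²; mean velocity V = Q/A = 0.000194/0.0001348 = 1.439 m/s.
Reynolds number Re = ρVD/μ = 808 · 1.439 · 0.0131 / 0.00237 = 6428.
Re > 4000 → turbulent. Relative roughness ε/D = 2.1e-06/0.0131 = 0.00016. Haaland: 1/√f = -1.8 log₁₀[(0.00016/3.7)^1.11 + 6.9/6428] = -1.8 log₁₀[1.43e-05 + 0.00107] = 5.334, so f = 0.03514.
Total minor-loss coefficient ΣK = 4·1.7 + 3·0.87 = 9.41.
ΔP = [f·L/D + ΣK]·(ρV²/2) = [0.03514·5.38/0.0131 + 9.41]·(808·1.439²/2) = [14.43 + 9.41]·837 = 1.996e+04 Pa.
Head loss h_f = ΔP/(ρg) = 1.996e+04/(808·9.81) = 2.52 m.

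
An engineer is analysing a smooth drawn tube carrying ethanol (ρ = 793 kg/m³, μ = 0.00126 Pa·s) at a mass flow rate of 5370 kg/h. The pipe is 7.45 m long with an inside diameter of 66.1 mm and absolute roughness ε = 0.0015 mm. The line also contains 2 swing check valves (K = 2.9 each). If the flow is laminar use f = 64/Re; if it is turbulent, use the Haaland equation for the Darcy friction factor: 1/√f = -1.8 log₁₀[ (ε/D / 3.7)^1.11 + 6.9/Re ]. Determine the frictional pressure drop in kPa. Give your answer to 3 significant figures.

ṁ = 5370 kg/h = 5370/3600 = 1.492 kg/s.
A = πD²/4 = π(0.0661)²/4 = 0.003432 m²; mean velocity V = ṁ/(ρA) = 1.492/(793 · 0.003432) = 0.5482 m/s.
Reynolds number Re = ρVD/μ = 793 · 0.5482 · 0.0661 / 0.00126 = 2.28e+04.
Re > 4000 → turbulent. Relative roughness ε/D = 1.5e-06/0.0661 = 2.27e-05. Haaland: 1/√f = -1.8 log₁₀[(2.27e-05/3.7)^1.11 + 6.9/2.28e+04] = -1.8 log₁₀[1.64e-06 + 0.000303] = 6.33, so f = 0.02495.
Total minor-loss coefficient ΣK = 2·2.9 = 5.8.
ΔP = [f·L/D + ΣK]·(ρV²/2) = [0.02495·7.45/0.0661 + 5.8]·(793·0.5482²/2) = [2.813 + 5.8]·119.1 = 1026 Pa.
ΔP = 1026 Pa = 1.03 kPa.

ΔP ≈ 1.03 kPa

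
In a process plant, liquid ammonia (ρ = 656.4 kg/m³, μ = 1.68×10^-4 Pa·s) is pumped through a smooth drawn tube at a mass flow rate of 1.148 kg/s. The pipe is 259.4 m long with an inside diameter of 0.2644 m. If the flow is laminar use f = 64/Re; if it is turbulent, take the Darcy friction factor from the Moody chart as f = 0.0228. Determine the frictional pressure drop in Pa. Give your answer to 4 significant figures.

ΔP ≈ 7.449 Pa

A = πD²/4 = π(0.2644)²/4 = 0.05491 m²; mean velocity V = ṁ/(ρA) = 1.148/(656.4 · 0.05491) = 0.03185 m/s.
Reynolds number Re = ρVD/μ = 656.4 · 0.03185 · 0.2644 / 0.000168 = 3.291e+04.
Re > 4000 → turbulent; use the Moody-chart value f = 0.0228.
Darcy-Weisbach: ΔP = f(L/D)(ρV²/2) = 0.0228·(259.4/0.2644)·(656.4·0.03185²/2) = 0.0228·981.1·0.333 = 7.449 Pa.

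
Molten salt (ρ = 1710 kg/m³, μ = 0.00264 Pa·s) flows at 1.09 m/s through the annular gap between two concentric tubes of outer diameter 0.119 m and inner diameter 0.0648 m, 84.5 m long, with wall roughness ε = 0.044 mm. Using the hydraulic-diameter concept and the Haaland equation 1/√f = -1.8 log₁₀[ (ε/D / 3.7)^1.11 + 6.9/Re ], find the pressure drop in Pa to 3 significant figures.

Hydraulic diameter D_h = 4A/P = D_o - D_i = 0.119 - 0.0648 = 0.0542 m.
Re = ρVD_h/μ = 1710·1.09·0.0542/0.00264 = 3.827e+04.
ε/D_h = 4.4e-05/0.0542 = 0.000812; Haaland gives 1/√f = -1.8 log₁₀[8.69e-05+0.00018] = 6.432, so f = 0.02417.
ΔP = f(L/D_h)(ρV²/2) = 0.02417·84.5/0.0542·1016 = 3.828e+04 Pa.

ΔP ≈ 38300 Pa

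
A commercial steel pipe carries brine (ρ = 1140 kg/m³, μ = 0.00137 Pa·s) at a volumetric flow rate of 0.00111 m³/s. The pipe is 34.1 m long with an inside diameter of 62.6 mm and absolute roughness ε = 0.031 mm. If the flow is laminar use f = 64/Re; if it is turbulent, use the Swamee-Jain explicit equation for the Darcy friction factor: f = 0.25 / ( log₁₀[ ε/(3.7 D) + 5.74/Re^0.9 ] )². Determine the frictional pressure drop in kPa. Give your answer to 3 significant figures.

ΔP ≈ 1.11 kPa

Cross-sectional area A = πD²/4 = π(0.0626)²/4 = 0.003078 m²; mean velocity V = Q/A = 0.00111/0.003078 = 0.3606 m/s.
Reynolds number Re = ρVD/μ = 1140 · 0.3606 · 0.0626 / 0.00137 = 1.879e+04.
Re > 4000 → turbulent. Relative roughness ε/D = 3.1e-05/0.0626 = 0.000495. Swamee-Jain: f = 0.25/(log₁₀[0.000495/3.7 + 5.74/1.879e+04^0.9])² = 0.25/(log₁₀[0.000134 + 0.000817])² = 0.25/(-3.022)² = 0.02738.
Darcy-Weisbach: ΔP = f(L/D)(ρV²/2) = 0.02738·(34.1/0.0626)·(1140·0.3606²/2) = 0.02738·544.7·74.14 = 1106 Pa.
ΔP = 1106 Pa = 1.11 kPa.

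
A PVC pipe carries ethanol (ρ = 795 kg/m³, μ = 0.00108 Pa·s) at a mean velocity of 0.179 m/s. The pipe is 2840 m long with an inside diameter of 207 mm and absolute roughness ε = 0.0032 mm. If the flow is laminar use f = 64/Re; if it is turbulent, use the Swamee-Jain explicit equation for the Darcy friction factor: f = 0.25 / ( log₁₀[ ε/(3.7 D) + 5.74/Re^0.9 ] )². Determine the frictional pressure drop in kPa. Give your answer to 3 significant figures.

Reynolds number Re = ρVD/μ = 795 · 0.179 · 0.207 / 0.00108 = 2.728e+04.
Re > 4000 → turbulent. Relative roughness ε/D = 3.2e-06/0.207 = 1.55e-05. Swamee-Jain: f = 0.25/(log₁₀[1.55e-05/3.7 + 5.74/2.728e+04^0.9])² = 0.25/(log₁₀[4.18e-06 + 0.000584])² = 0.25/(-3.23)² = 0.02396.
Darcy-Weisbach: ΔP = f(L/D)(ρV²/2) = 0.02396·(2840/0.207)·(795·0.179²/2) = 0.02396·1.372e+04·12.74 = 4187 Pa.
ΔP = 4187 Pa = 4.19 kPa.

ΔP ≈ 4.19 kPa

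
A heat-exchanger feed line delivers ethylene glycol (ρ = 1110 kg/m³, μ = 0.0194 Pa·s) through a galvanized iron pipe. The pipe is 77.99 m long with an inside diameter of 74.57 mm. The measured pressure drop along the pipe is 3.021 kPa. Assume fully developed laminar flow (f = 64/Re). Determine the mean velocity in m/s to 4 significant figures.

For laminar flow, f = 64/Re with Re = ρVD/μ, so Darcy-Weisbach reduces to ΔP = 32μLV/D². Solving for V: V = ΔP·D²/(32μL) = 3021·(0.07457)²/(32·0.0194·77.99) = 0.347 m/s.
Check: Re = ρVD/μ = 1110·0.347·0.07457/0.0194 = 1480 < 2300, so the laminar assumption holds.

V ≈ 0.3470 m/s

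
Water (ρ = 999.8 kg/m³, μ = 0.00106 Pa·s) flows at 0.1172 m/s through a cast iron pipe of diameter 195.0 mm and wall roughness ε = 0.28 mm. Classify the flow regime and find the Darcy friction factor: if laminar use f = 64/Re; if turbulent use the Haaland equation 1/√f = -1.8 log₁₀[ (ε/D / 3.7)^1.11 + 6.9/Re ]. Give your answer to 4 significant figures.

Re = ρVD/μ = 999.8·0.1172·0.195/0.00106 = 2.156e+04.
Re > 4000 → turbulent. ε/D = 0.00028/0.195 = 0.00144; Haaland: 1/√f = -1.8 log₁₀[0.000164 + 0.00032] = 5.968, so f = 0.02808.

f ≈ 0.02808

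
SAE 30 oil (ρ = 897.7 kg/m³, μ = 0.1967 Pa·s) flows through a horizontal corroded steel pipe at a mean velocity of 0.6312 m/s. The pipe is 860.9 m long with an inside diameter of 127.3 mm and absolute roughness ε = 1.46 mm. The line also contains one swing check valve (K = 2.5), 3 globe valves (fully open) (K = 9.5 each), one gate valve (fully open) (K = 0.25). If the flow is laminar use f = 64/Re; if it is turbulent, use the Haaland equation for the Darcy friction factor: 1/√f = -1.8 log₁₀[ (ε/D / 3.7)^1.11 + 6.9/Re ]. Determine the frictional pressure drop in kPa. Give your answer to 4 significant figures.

ΔP ≈ 216.7 kPa

Reynolds number Re = ρVD/μ = 897.7 · 0.6312 · 0.1273 / 0.197 = 366.7.
Re < 2300 → laminar flow, so f = 64/Re = 64/366.7 = 0.1745 (the turbulent correlation is not needed).
Total minor-loss coefficient ΣK = 1·2.5 + 3·9.5 + 1·0.25 = 31.2.
ΔP = [f·L/D + ΣK]·(ρV²/2) = [0.1745·860.9/0.1273 + 31.2]·(897.7·0.6312²/2) = [1180 + 31.2]·178.8 = 2.167e+05 Pa.
ΔP = 2.167e+05 Pa = 216.7 kPa.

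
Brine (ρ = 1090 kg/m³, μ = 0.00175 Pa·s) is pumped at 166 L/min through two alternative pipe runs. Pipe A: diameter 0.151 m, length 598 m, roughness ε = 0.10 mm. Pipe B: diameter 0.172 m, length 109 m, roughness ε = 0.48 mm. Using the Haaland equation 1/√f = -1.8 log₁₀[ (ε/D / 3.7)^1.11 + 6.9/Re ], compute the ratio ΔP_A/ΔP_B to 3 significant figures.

Pipe A: V = Q/A = 0.002767/0.01791 = 0.1545 m/s; Re = 1.453e+04; ε/D = 0.000662; Haaland → f = 0.02897; ΔP_A = f(L/D)(ρV²/2) = 1492 Pa.
Pipe B: V = Q/A = 0.002767/0.02324 = 0.1191 m/s; Re = 1.276e+04; ε/D = 0.00279; Haaland → f = 0.03309; ΔP_B = f(L/D)(ρV²/2) = 162 Pa.
ΔP_A/ΔP_B = 1492/162 = 9.21.

ΔP_A/ΔP_B ≈ 9.21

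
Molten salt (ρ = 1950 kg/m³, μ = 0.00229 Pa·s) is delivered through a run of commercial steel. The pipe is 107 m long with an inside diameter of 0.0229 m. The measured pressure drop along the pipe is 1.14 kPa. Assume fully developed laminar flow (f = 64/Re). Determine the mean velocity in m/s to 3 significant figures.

V ≈ 0.0762 m/s

For laminar flow, f = 64/Re with Re = ρVD/μ, so Darcy-Weisbach reduces to ΔP = 32μLV/D². Solving for V: V = ΔP·D²/(32μL) = 1140·(0.0229)²/(32·0.00229·107) = 0.07624 m/s.
Check: Re = ρVD/μ = 1950·0.07624·0.0229/0.00229 = 1487 < 2300, so the laminar assumption holds.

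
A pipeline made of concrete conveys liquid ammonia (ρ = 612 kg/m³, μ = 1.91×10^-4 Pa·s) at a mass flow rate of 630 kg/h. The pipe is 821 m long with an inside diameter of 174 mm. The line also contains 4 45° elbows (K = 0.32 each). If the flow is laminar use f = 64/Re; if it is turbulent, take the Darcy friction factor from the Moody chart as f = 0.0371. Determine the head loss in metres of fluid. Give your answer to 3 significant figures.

h_f ≈ 0.00130 m

ṁ = 630 kg/h = 630/3600 = 0.175 kg/s.
A = πD²/4 = π(0.174)²/4 = 0.02378 m²; mean velocity V = ṁ/(ρA) = 0.175/(612 · 0.02378) = 0.01203 m/s.
Reynolds number Re = ρVD/μ = 612 · 0.01203 · 0.174 / 0.000191 = 6704.
Re > 4000 → turbulent; use the Moody-chart value f = 0.0371.
Total minor-loss coefficient ΣK = 4·0.32 = 1.28.
ΔP = [f·L/D + ΣK]·(ρV²/2) = [0.0371·821/0.174 + 1.28]·(612·0.01203²/2) = [175.1 + 1.28]·0.04425 = 7.803 Pa.
Head loss h_f = ΔP/(ρg) = 7.803/(612·9.81) = 0.00130 m.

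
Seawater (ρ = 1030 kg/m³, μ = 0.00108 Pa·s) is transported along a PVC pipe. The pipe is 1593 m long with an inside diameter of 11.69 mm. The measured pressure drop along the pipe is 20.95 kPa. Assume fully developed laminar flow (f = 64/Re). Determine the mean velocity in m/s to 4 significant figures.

For laminar flow, f = 64/Re with Re = ρVD/μ, so Darcy-Weisbach reduces to ΔP = 32μLV/D². Solving for V: V = ΔP·D²/(32μL) = 2.095e+04·(0.01169)²/(32·0.00108·1593) = 0.052 m/s.
Check: Re = ρVD/μ = 1030·0.052·0.01169/0.00108 = 579.8 < 2300, so the laminar assumption holds.

V ≈ 0.05200 m/s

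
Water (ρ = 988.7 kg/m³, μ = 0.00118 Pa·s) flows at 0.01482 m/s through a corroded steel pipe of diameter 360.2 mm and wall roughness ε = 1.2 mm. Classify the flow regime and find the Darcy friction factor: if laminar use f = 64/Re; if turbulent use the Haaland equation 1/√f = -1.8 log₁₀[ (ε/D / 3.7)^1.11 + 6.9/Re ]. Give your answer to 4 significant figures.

f ≈ 0.04209

Re = ρVD/μ = 988.7·0.01482·0.3602/0.00118 = 4473.
Re > 4000 → turbulent. ε/D = 0.0012/0.3602 = 0.00333; Haaland: 1/√f = -1.8 log₁₀[0.000416 + 0.00154] = 4.874, so f = 0.04209.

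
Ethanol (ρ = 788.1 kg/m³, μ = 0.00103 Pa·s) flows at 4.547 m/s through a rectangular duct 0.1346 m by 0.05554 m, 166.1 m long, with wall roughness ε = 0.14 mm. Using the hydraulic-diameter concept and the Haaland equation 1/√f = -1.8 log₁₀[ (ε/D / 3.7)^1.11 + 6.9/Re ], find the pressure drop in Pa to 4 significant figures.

ΔP ≈ 402500 Pa

Hydraulic diameter D_h = 4A/P = 4·(0.1346·0.05554)/(2·(0.1346+0.05554)) = 0.0299/0.3803 = 0.07863 m.
Re = ρVD_h/μ = 788.1·4.547·0.07863/0.00103 = 2.736e+05.
ε/D_h = 0.00014/0.07863 = 0.00178; Haaland gives 1/√f = -1.8 log₁₀[0.000208+2.52e-05] = 6.539, so f = 0.02339.
ΔP = f(L/D_h)(ρV²/2) = 0.02339·166.1/0.07863·8147 = 4.025e+05 Pa.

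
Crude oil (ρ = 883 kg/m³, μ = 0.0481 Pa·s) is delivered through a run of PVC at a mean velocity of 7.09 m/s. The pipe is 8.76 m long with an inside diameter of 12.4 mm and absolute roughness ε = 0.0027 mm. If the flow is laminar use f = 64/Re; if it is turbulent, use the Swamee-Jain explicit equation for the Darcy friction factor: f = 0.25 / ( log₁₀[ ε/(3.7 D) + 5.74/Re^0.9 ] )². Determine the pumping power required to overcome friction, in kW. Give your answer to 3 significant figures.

Reynolds number Re = ρVD/μ = 883 · 7.09 · 0.0124 / 0.0481 = 1614.
Re < 2300 → laminar flow, so f = 64/Re = 64/1614 = 0.03965 (the turbulent correlation is not needed).
Darcy-Weisbach: ΔP = f(L/D)(ρV²/2) = 0.03965·(8.76/0.0124)·(883·7.09²/2) = 0.03965·706.5·2.219e+04 = 6.217e+05 Pa.
Q = V·A = 7.09·0.0001208 = 0.0008562 m³/s.
Pumping power P = QΔP = 0.0008562·6.217e+05 = 532.3 W = 0.532 kW.

P ≈ 0.532 kW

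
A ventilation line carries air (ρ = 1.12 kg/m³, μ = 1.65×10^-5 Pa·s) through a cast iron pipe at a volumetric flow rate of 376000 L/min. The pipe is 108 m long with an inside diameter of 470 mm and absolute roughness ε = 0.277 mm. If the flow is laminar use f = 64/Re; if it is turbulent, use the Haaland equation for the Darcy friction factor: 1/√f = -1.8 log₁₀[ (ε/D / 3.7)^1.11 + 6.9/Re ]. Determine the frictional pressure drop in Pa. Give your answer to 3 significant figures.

Q = 376000 L/min = 376000/60000 = 6.267 m³/s.
Cross-sectional area A = πD²/4 = π(0.47)²/4 = 0.1735 m²; mean velocity V = Q/A = 6.267/0.1735 = 36.12 m/s.
Reynolds number Re = ρVD/μ = 1.12 · 36.12 · 0.47 / 1.65e-05 = 1.152e+06.
Re > 4000 → turbulent. Relative roughness ε/D = 0.000277/0.47 = 0.000589. Haaland: 1/√f = -1.8 log₁₀[(0.000589/3.7)^1.11 + 6.9/1.152e+06] = -1.8 log₁₀[6.09e-05 + 5.99e-06] = 7.515, so f = 0.01771.
Darcy-Weisbach: ΔP = f(L/D)(ρV²/2) = 0.01771·(108/0.47)·(1.12·36.12²/2) = 0.01771·229.8·730.6 = 2973 Pa.

ΔP ≈ 2970 Pa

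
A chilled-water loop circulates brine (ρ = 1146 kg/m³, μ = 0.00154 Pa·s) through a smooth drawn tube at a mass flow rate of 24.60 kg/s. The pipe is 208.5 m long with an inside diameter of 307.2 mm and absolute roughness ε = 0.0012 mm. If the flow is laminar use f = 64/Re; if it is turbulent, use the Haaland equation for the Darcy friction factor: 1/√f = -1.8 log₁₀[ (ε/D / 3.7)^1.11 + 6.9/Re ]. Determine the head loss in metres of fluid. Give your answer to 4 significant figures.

A = πD²/4 = π(0.3072)²/4 = 0.07412 m²; mean velocity V = ṁ/(ρA) = 24.6/(1146 · 0.07412) = 0.2896 m/s.
Reynolds number Re = ρVD/μ = 1146 · 0.2896 · 0.3072 / 0.00154 = 6.621e+04.
Re > 4000 → turbulent. Relative roughness ε/D = 1.2e-06/0.3072 = 3.91e-06. Haaland: 1/√f = -1.8 log₁₀[(3.91e-06/3.7)^1.11 + 6.9/6.621e+04] = -1.8 log₁₀[2.32e-07 + 0.000104] = 7.166, so f = 0.01947.
Darcy-Weisbach: ΔP = f(L/D)(ρV²/2) = 0.01947·(208.5/0.3072)·(1146·0.2896²/2) = 0.01947·678.7·48.06 = 635.2 Pa.
Head loss h_f = ΔP/(ρg) = 635.2/(1146·9.81) = 0.05650 m.

h_f ≈ 0.05650 m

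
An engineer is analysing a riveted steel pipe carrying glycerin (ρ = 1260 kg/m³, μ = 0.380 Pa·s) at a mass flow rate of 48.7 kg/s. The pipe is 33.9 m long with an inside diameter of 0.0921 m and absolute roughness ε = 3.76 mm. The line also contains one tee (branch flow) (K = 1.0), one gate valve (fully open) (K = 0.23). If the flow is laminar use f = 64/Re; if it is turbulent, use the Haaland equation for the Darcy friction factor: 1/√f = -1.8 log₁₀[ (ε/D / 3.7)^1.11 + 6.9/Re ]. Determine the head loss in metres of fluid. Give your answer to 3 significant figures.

A = πD²/4 = π(0.0921)²/4 = 0.006662 m²; mean velocity V = ṁ/(ρA) = 48.7/(1260 · 0.006662) = 5.802 m/s.
Reynolds number Re = ρVD/μ = 1260 · 5.802 · 0.0921 / 0.38 = 1772.
Re < 2300 → laminar flow, so f = 64/Re = 64/1772 = 0.03612 (the turbulent correlation is not needed).
Total minor-loss coefficient ΣK = 1·1 + 1·0.23 = 1.23.
ΔP = [f·L/D + ΣK]·(ρV²/2) = [0.03612·33.9/0.0921 + 1.23]·(1260·5.802²/2) = [13.3 + 1.23]·2.121e+04 = 3.08e+05 Pa.
Head loss h_f = ΔP/(ρg) = 3.08e+05/(1260·9.81) = 24.9 m.

h_f ≈ 24.9 m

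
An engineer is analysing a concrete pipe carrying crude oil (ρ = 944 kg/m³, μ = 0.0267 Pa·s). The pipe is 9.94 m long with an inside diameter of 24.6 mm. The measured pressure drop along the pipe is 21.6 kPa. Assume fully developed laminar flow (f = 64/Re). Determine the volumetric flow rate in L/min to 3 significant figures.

Q ≈ 43.9 L/min

For laminar flow, f = 64/Re with Re = ρVD/μ, so Darcy-Weisbach reduces to ΔP = 32μLV/D². Solving for V: V = ΔP·D²/(32μL) = 2.16e+04·(0.0246)²/(32·0.0267·9.94) = 1.539 m/s.
Check: Re = ρVD/μ = 944·1.539·0.0246/0.0267 = 1339 < 2300, so the laminar assumption holds.
Q = V·A = 1.539·(π/4·0.0246²) = 0.0007315 m³/s = 43.9 L/min.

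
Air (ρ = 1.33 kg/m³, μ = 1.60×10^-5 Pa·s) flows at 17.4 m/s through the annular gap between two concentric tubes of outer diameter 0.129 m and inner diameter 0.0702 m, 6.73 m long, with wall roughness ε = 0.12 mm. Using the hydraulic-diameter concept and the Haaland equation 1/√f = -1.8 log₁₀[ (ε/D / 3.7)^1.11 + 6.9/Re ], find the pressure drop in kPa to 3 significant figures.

ΔP ≈ 0.584 kPa

Hydraulic diameter D_h = 4A/P = D_o - D_i = 0.129 - 0.0702 = 0.0588 m.
Re = ρVD_h/μ = 1.33·17.4·0.0588/1.6e-05 = 8.505e+04.
ε/D_h = 0.00012/0.0588 = 0.00204; Haaland gives 1/√f = -1.8 log₁₀[0.000242+8.11e-05] = 6.284, so f = 0.02532.
ΔP = f(L/D_h)(ρV²/2) = 0.02532·6.73/0.0588·201.3 = 583.6 Pa.
ΔP = 0.584 kPa.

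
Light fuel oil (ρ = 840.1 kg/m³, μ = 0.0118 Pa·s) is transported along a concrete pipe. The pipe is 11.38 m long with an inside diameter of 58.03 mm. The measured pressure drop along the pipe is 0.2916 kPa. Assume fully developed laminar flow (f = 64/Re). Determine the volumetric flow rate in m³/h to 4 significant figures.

For laminar flow, f = 64/Re with Re = ρVD/μ, so Darcy-Weisbach reduces to ΔP = 32μLV/D². Solving for V: V = ΔP·D²/(32μL) = 291.6·(0.05803)²/(32·0.0118·11.38) = 0.2285 m/s.
Check: Re = ρVD/μ = 840.1·0.2285·0.05803/0.0118 = 944.1 < 2300, so the laminar assumption holds.
Q = V·A = 0.2285·(π/4·0.05803²) = 0.0006044 m³/s = 2.176 m³/h.

Q ≈ 2.176 m³/h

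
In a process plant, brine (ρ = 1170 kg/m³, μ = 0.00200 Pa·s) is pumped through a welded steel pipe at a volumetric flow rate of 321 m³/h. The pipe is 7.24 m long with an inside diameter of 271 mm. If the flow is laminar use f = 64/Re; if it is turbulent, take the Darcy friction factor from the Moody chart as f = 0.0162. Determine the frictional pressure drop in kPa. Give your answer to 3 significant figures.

Q = 321 m³/h = 321/3600 = 0.08917 m³/s.
Cross-sectional area A = πD²/4 = π(0.271)²/4 = 0.05768 m²; mean velocity V = Q/A = 0.08917/0.05768 = 1.546 m/s.
Reynolds number Re = ρVD/μ = 1170 · 1.546 · 0.271 / 0.002 = 2.451e+05.
Re > 4000 → turbulent; use the Moody-chart value f = 0.0162.
Darcy-Weisbach: ΔP = f(L/D)(ρV²/2) = 0.0162·(7.24/0.271)·(1170·1.546²/2) = 0.0162·26.72·1398 = 605 Pa.
ΔP = 605 Pa = 0.605 kPa.

ΔP ≈ 0.605 kPa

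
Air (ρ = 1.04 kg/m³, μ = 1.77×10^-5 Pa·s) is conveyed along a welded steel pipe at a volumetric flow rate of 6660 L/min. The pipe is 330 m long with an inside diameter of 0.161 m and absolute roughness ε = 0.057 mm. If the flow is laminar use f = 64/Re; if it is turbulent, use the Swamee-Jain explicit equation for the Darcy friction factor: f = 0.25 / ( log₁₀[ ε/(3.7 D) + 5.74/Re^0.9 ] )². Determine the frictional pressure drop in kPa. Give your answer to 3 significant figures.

ΔP ≈ 0.697 kPa

Q = 6660 L/min = 6660/60000 = 0.111 m³/s.
Cross-sectional area A = πD²/4 = π(0.161)²/4 = 0.02036 m²; mean velocity V = Q/A = 0.111/0.02036 = 5.452 m/s.
Reynolds number Re = ρVD/μ = 1.04 · 5.452 · 0.161 / 1.77e-05 = 5.158e+04.
Re > 4000 → turbulent. Relative roughness ε/D = 5.7e-05/0.161 = 0.000354. Swamee-Jain: f = 0.25/(log₁₀[0.000354/3.7 + 5.74/5.158e+04^0.9])² = 0.25/(log₁₀[9.57e-05 + 0.000329])² = 0.25/(-3.372)² = 0.02199.
Darcy-Weisbach: ΔP = f(L/D)(ρV²/2) = 0.02199·(330/0.161)·(1.04·5.452²/2) = 0.02199·2050·15.46 = 696.8 Pa.
ΔP = 696.8 Pa = 0.697 kPa.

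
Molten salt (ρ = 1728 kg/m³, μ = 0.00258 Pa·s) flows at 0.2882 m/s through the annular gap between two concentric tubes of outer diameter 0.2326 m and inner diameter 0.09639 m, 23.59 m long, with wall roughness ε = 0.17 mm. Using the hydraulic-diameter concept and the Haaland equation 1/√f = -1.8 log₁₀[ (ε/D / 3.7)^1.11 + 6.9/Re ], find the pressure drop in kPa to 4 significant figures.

Hydraulic diameter D_h = 4A/P = D_o - D_i = 0.2326 - 0.09639 = 0.1362 m.
Re = ρVD_h/μ = 1728·0.2882·0.1362/0.00258 = 2.629e+04.
ε/D_h = 0.00017/0.1362 = 0.00125; Haaland gives 1/√f = -1.8 log₁₀[0.00014+0.000262] = 6.112, so f = 0.02677.
ΔP = f(L/D_h)(ρV²/2) = 0.02677·23.59/0.1362·71.76 = 332.7 Pa.
ΔP = 0.3327 kPa.

ΔP ≈ 0.3327 kPa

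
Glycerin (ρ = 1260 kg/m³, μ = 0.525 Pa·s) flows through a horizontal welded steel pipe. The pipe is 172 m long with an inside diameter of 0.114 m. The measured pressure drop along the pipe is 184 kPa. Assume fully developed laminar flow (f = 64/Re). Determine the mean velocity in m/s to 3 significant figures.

For laminar flow, f = 64/Re with Re = ρVD/μ, so Darcy-Weisbach reduces to ΔP = 32μLV/D². Solving for V: V = ΔP·D²/(32μL) = 1.84e+05·(0.114)²/(32·0.525·172) = 0.8275 m/s.
Check: Re = ρVD/μ = 1260·0.8275·0.114/0.525 = 226.4 < 2300, so the laminar assumption holds.

V ≈ 0.828 m/s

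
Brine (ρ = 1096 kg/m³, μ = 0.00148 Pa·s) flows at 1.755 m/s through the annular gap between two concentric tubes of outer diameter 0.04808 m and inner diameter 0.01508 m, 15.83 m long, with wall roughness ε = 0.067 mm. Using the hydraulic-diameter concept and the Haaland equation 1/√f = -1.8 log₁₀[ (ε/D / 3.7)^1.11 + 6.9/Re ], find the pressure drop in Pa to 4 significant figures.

ΔP ≈ 21660 Pa

Hydraulic diameter D_h = 4A/P = D_o - D_i = 0.04808 - 0.01508 = 0.033 m.
Re = ρVD_h/μ = 1096·1.755·0.033/0.00148 = 4.289e+04.
ε/D_h = 6.7e-05/0.033 = 0.00203; Haaland gives 1/√f = -1.8 log₁₀[0.00024+0.000161] = 6.114, so f = 0.02675.
ΔP = f(L/D_h)(ρV²/2) = 0.02675·15.83/0.033·1688 = 2.166e+04 Pa.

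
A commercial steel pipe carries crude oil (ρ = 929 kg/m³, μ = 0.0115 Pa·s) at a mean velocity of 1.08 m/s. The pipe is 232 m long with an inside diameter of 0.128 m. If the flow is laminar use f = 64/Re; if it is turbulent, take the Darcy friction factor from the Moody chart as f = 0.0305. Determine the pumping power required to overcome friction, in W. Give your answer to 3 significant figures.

P ≈ 416 W

Reynolds number Re = ρVD/μ = 929 · 1.08 · 0.128 / 0.0115 = 1.117e+04.
Re > 4000 → turbulent; use the Moody-chart value f = 0.0305.
Darcy-Weisbach: ΔP = f(L/D)(ρV²/2) = 0.0305·(232/0.128)·(929·1.08²/2) = 0.0305·1812·541.8 = 2.995e+04 Pa.
Q = V·A = 1.08·0.01287 = 0.0139 m³/s.
Pumping power P = QΔP = 0.0139·2.995e+04 = 416.2 W = 416 W.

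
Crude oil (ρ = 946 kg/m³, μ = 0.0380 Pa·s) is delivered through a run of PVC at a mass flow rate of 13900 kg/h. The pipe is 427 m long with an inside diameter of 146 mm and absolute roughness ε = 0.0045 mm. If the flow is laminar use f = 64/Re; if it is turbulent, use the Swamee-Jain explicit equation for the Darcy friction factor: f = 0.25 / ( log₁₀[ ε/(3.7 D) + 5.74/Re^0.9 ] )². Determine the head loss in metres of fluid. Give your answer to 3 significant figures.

ṁ = 13900 kg/h = 13900/3600 = 3.861 kg/s.
A = πD²/4 = π(0.146)²/4 = 0.01674 m²; mean velocity V = ṁ/(ρA) = 3.861/(946 · 0.01674) = 0.2438 m/s.
Reynolds number Re = ρVD/μ = 946 · 0.2438 · 0.146 / 0.038 = 886.1.
Re < 2300 → laminar flow, so f = 64/Re = 64/886.1 = 0.07223 (the turbulent correlation is not needed).
Darcy-Weisbach: ΔP = f(L/D)(ρV²/2) = 0.07223·(427/0.146)·(946·0.2438²/2) = 0.07223·2925·28.11 = 5939 Pa.
Head loss h_f = ΔP/(ρg) = 5939/(946·9.81) = 0.640 m.

h_f ≈ 0.640 m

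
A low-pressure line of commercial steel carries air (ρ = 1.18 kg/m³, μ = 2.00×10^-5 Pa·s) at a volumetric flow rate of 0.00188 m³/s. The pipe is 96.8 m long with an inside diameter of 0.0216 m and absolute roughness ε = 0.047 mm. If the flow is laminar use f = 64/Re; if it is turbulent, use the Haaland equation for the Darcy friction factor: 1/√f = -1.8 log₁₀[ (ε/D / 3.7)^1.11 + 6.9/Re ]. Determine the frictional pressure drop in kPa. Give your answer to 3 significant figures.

Cross-sectional area A = πD²/4 = π(0.0216)²/4 = 0.0003664 m²; mean velocity V = Q/A = 0.00188/0.0003664 = 5.131 m/s.
Reynolds number Re = ρVD/μ = 1.18 · 5.131 · 0.0216 / 2e-05 = 6538.
Re > 4000 → turbulent. Relative roughness ε/D = 4.7e-05/0.0216 = 0.00218. Haaland: 1/√f = -1.8 log₁₀[(0.00218/3.7)^1.11 + 6.9/6538] = -1.8 log₁₀[0.000259 + 0.00106] = 5.186, so f = 0.03718.
Darcy-Weisbach: ΔP = f(L/D)(ρV²/2) = 0.03718·(96.8/0.0216)·(1.18·5.131²/2) = 0.03718·4481·15.53 = 2588 Pa.
ΔP = 2588 Pa = 2.59 kPa.

ΔP ≈ 2.59 kPa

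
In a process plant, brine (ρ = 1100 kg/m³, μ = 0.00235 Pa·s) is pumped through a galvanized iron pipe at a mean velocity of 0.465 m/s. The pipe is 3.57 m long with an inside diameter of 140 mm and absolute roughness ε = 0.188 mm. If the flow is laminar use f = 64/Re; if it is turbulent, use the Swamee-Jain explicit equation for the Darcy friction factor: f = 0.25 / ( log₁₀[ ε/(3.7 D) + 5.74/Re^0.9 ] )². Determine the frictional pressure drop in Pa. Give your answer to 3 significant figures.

ΔP ≈ 81.5 Pa

Reynolds number Re = ρVD/μ = 1100 · 0.465 · 0.14 / 0.00235 = 3.047e+04.
Re > 4000 → turbulent. Relative roughness ε/D = 0.000188/0.14 = 0.00134. Swamee-Jain: f = 0.25/(log₁₀[0.00134/3.7 + 5.74/3.047e+04^0.9])² = 0.25/(log₁₀[0.000363 + 0.000529])² = 0.25/(-3.05)² = 0.02688.
Darcy-Weisbach: ΔP = f(L/D)(ρV²/2) = 0.02688·(3.57/0.14)·(1100·0.465²/2) = 0.02688·25.5·118.9 = 81.51 Pa.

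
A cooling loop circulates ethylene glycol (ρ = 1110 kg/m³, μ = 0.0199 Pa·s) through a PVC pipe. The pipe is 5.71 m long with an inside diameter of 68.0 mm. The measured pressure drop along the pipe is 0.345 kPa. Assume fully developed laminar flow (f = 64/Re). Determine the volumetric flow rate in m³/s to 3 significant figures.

For laminar flow, f = 64/Re with Re = ρVD/μ, so Darcy-Weisbach reduces to ΔP = 32μLV/D². Solving for V: V = ΔP·D²/(32μL) = 345·(0.068)²/(32·0.0199·5.71) = 0.4387 m/s.
Check: Re = ρVD/μ = 1110·0.4387·0.068/0.0199 = 1664 < 2300, so the laminar assumption holds.
Q = V·A = 0.4387·(π/4·0.068²) = 0.001593 m³/s = 0.00159 m³/s.

Q ≈ 0.00159 m³/s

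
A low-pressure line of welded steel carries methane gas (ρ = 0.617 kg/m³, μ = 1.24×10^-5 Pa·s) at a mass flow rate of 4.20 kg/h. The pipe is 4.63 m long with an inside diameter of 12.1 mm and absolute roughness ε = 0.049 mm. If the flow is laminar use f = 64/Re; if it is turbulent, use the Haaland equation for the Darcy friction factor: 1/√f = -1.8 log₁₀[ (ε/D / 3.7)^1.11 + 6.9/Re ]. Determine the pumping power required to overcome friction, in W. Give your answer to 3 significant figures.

P ≈ 2.19 W

ṁ = 4.20 kg/h = 4.20/3600 = 0.001167 kg/s.
A = πD²/4 = π(0.0121)²/4 = 0.000115 m²; mean velocity V = ṁ/(ρA) = 0.001167/(0.617 · 0.000115) = 16.44 m/s.
Reynolds number Re = ρVD/μ = 0.617 · 16.44 · 0.0121 / 1.24e-05 = 9900.
Re > 4000 → turbulent. Relative roughness ε/D = 4.9e-05/0.0121 = 0.00405. Haaland: 1/√f = -1.8 log₁₀[(0.00405/3.7)^1.11 + 6.9/9900] = -1.8 log₁₀[0.000517 + 0.000697] = 5.248, so f = 0.0363.
Darcy-Weisbach: ΔP = f(L/D)(ρV²/2) = 0.0363·(4.63/0.0121)·(0.617·16.44²/2) = 0.0363·382.6·83.42 = 1159 Pa.
Q = ṁ/ρ = 0.001167/0.617 = 0.001891 m³/s.
Pumping power P = QΔP = 0.001891·1159 = 2.191 W = 2.19 W.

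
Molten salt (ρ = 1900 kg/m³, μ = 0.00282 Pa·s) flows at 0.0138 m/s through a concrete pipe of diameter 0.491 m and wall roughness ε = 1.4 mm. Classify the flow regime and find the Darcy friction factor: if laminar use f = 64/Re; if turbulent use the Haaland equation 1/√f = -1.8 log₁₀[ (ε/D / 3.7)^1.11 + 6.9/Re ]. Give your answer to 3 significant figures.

Re = ρVD/μ = 1900·0.0138·0.491/0.00282 = 4565.
Re > 4000 → turbulent. ε/D = 0.0014/0.491 = 0.00285; Haaland: 1/√f = -1.8 log₁₀[0.00035 + 0.00151] = 4.914, so f = 0.04141.

f ≈ 0.0414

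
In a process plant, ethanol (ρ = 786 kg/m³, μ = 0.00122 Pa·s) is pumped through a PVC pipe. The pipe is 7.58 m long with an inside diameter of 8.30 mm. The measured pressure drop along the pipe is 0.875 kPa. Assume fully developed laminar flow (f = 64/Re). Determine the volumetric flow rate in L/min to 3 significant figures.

Q ≈ 0.661 L/min

For laminar flow, f = 64/Re with Re = ρVD/μ, so Darcy-Weisbach reduces to ΔP = 32μLV/D². Solving for V: V = ΔP·D²/(32μL) = 875·(0.0083)²/(32·0.00122·7.58) = 0.2037 m/s.
Check: Re = ρVD/μ = 786·0.2037·0.0083/0.00122 = 1089 < 2300, so the laminar assumption holds.
Q = V·A = 0.2037·(π/4·0.0083²) = 1.102e-05 m³/s = 0.661 L/min.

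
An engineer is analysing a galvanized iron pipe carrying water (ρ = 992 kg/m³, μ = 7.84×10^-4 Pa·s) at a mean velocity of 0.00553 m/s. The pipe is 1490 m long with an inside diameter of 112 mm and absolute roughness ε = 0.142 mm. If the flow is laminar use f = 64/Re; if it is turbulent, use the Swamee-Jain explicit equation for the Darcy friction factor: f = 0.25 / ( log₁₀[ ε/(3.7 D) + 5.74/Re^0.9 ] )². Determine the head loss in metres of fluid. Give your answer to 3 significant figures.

h_f ≈ 0.00169 m

Reynolds number Re = ρVD/μ = 992 · 0.00553 · 0.112 / 0.000784 = 783.7.
Re < 2300 → laminar flow, so f = 64/Re = 64/783.7 = 0.08167 (the turbulent correlation is not needed).
Darcy-Weisbach: ΔP = f(L/D)(ρV²/2) = 0.08167·(1490/0.112)·(992·0.00553²/2) = 0.08167·1.33e+04·0.01517 = 16.48 Pa.
Head loss h_f = ΔP/(ρg) = 16.48/(992·9.81) = 0.00169 m.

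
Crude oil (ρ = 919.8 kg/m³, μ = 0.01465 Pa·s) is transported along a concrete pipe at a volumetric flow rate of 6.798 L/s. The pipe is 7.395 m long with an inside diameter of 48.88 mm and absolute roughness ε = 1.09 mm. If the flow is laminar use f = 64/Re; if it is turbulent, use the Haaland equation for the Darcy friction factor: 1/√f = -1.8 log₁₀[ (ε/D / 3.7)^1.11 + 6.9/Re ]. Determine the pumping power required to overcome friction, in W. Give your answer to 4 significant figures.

Q = 6.798 L/s = 6.798/1000 = 0.006798 m³/s.
Cross-sectional area A = πD²/4 = π(0.04888)²/4 = 0.001877 m²; mean velocity V = Q/A = 0.006798/0.001877 = 3.623 m/s.
Reynolds number Re = ρVD/μ = 919.8 · 3.623 · 0.04888 / 0.0146 = 1.112e+04.
Re > 4000 → turbulent. Relative roughness ε/D = 0.00109/0.04888 = 0.0223. Haaland: 1/√f = -1.8 log₁₀[(0.0223/3.7)^1.11 + 6.9/1.112e+04] = -1.8 log₁₀[0.00343 + 0.000621] = 4.306, so f = 0.05394.
Darcy-Weisbach: ΔP = f(L/D)(ρV²/2) = 0.05394·(7.395/0.04888)·(919.8·3.623²/2) = 0.05394·151.3·6036 = 4.926e+04 Pa.
Pumping power P = QΔP = 0.006798·4.926e+04 = 334.85 W = 334.9 W.

P ≈ 334.9 W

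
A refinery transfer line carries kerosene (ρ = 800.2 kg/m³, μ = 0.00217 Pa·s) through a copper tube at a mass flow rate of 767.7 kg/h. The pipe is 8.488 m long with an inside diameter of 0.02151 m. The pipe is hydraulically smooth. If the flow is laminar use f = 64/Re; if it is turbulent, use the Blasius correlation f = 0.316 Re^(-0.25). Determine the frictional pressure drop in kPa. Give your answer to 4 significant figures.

ΔP ≈ 3.072 kPa

ṁ = 767.7 kg/h = 767.7/3600 = 0.2133 kg/s.
A = πD²/4 = π(0.02151)²/4 = 0.0003634 m²; mean velocity V = ṁ/(ρA) = 0.2133/(800.2 · 0.0003634) = 0.7334 m/s.
Reynolds number Re = ρVD/μ = 800.2 · 0.7334 · 0.02151 / 0.00217 = 5817.
Re > 4000 → turbulent. Smooth-pipe (Blasius): f = 0.316 Re^(-0.25) = 0.316/(5817)^0.25 = 0.03618.
Darcy-Weisbach: ΔP = f(L/D)(ρV²/2) = 0.03618·(8.488/0.02151)·(800.2·0.7334²/2) = 0.03618·394.6·215.2 = 3072 Pa.
ΔP = 3072 Pa = 3.072 kPa.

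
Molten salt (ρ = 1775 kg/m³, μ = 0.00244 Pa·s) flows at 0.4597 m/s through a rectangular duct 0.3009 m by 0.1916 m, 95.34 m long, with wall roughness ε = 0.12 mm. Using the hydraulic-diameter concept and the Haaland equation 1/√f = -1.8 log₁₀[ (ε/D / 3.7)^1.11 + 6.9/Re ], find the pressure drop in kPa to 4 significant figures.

Hydraulic diameter D_h = 4A/P = 4·(0.3009·0.1916)/(2·(0.3009+0.1916)) = 0.2306/0.985 = 0.2341 m.
Re = ρVD_h/μ = 1775·0.4597·0.2341/0.00244 = 7.829e+04.
ε/D_h = 0.00012/0.2341 = 0.000513; Haaland gives 1/√f = -1.8 log₁₀[5.21e-05+8.81e-05] = 6.936, so f = 0.02079.
ΔP = f(L/D_h)(ρV²/2) = 0.02079·95.34/0.2341·187.6 = 1588 Pa.
ΔP = 1.588 kPa.

ΔP ≈ 1.588 kPa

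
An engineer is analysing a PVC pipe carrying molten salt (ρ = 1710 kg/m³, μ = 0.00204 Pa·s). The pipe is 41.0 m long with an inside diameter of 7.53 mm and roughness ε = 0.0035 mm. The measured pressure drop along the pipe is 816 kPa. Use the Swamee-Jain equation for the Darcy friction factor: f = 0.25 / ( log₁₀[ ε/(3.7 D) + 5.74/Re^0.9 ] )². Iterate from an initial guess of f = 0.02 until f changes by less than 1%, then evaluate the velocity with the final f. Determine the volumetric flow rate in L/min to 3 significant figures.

Q ≈ 6.63 L/min

Rearranging Darcy-Weisbach: V = √(2·ΔP·D/(f·L·ρ)). With ε/D = 3.5e-06/0.00753 = 0.000465, iterate starting from f = 0.02:
  f = 0.02 → V = √(2·8.16e+05·0.00753/(0.02·41·1710)) = 2.96 m/s; Re = ρVD/μ = 1.869e+04; f → 0.02735
  f = 0.02735 → V = 2.532 m/s; Re = 1.598e+04; f → 0.02834
  f = 0.02834 → V = 2.487 m/s; Re = 1.57e+04; f → 0.02846
Converged (Δf/f < 1%). With the final f = 0.02846: V = √(2·8.16e+05·0.00753/(0.02846·41·1710)) = 2.482 m/s.
Q = V·A = 2.482·(π/4·0.00753²) = 0.0001105 m³/s = 6.63 L/min.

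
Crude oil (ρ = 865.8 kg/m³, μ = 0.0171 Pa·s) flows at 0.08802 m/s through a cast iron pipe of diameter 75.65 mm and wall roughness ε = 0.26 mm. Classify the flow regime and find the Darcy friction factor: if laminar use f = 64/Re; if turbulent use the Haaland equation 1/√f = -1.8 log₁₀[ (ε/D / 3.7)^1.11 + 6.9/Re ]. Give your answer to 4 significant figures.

Re = ρVD/μ = 865.8·0.08802·0.07565/0.0171 = 337.1.
Re < 2300 → laminar, so f = 64/Re = 0.1898 (roughness is irrelevant in laminar flow).

f ≈ 0.1898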